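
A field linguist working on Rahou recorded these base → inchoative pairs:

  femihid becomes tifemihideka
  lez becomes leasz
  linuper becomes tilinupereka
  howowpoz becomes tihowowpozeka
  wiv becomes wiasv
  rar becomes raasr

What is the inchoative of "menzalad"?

timenzaladeka

lez and howowpoz both end in -z yet inflect differently (leasz, tihowowpozeka), so the final letter is not what conditions the rule; the number of vowels is.
"menzalad" has 3 vowels. The stems with 3 vowels (howowpoz → tihowowpozeka, femihid → tifemihideka, linuper → tilinupereka) add ti- … -eka around the stem.
The other pattern: stems with 1 vowel insert -as- after the first vowel.
So menzalad → timenzaladeka.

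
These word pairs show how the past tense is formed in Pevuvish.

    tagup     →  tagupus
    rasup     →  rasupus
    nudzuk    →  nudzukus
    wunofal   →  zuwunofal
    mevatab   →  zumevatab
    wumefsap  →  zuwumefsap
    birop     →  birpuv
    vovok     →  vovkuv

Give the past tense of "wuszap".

tagup and wumefsap both end in -p yet inflect differently (tagupus, zuwumefsap), so the final letter is not what conditions the rule; the last vowel is.
"wuszap" has last vowel 'a'. The stems whose last vowel is 'a' (wunofal → zuwunofal, mevatab → zumevatab, wumefsap → zuwumefsap) add the prefix zu-.
The other patterns: stems whose last vowel is 'u' add -us; stems whose last vowel is 'o' delete the last vowel and add -uv.
So wuszap → zuwuszap.

zuwuszap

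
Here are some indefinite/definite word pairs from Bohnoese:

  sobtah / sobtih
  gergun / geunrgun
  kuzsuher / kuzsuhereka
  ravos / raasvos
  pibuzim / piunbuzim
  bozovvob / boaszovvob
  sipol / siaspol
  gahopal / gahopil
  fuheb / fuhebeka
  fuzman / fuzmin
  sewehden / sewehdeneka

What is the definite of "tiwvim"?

tiunwvim

fuheb and bozovvob both end in -b yet inflect differently (fuhebeka, boaszovvob), so the final letter is not what conditions the rule; the last vowel is.
"tiwvim" has last vowel 'i'. The one such stem in the data (pibuzim → piunbuzim) inserts -un- after the first vowel (as does gergun), so the same rule applies.
The other patterns: stems whose last vowel is 'e' add -eka; stems whose last vowel is 'o' insert -as- after the first vowel; stems whose last vowel is 'a' change the last vowel to 'i'.
So tiwvim → tiunwvim.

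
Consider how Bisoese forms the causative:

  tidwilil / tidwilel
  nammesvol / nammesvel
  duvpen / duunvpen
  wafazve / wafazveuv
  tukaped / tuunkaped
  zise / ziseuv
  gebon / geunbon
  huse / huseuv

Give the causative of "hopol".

"hopol" ends in -l. The stems ending in -l (nammesvol → nammesvel, tidwilil → tidwilel) change the last vowel to 'e'.
The other patterns: stems ending in -e add -uv; stems ending in -d or -n insert -un- after the first vowel.
So hopol → hopel.

hopel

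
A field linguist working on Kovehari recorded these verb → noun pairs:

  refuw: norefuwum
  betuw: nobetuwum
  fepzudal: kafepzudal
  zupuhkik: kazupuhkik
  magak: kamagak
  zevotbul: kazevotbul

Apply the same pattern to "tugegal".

refuw and zevotbul both have last vowel 'u' yet inflect differently (norefuwum, kazevotbul), so the last vowel is not what conditions the rule; the final letter is.
"tugegal" ends in -l. The stems ending in -l (fepzudal → kafepzudal, zevotbul → kazevotbul) add the prefix ka-.
The other pattern: stems ending in -w add no- … -um around the stem.
So tugegal → katugegal.

katugegal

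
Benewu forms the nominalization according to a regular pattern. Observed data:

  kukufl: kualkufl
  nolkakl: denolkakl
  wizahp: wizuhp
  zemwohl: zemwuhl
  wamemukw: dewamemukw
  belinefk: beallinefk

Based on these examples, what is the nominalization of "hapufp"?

haalpufp

nolkakl and kukufl both end in -l yet inflect differently (denolkakl, kualkufl), so the final letter is not what conditions the rule; the second-to-last letter is.
"hapufp" has second-to-last letter 'f'. The stems whose second-to-last letter is 'f' (kukufl → kualkufl, belinefk → beallinefk) insert -al- after the first vowel.
The other patterns: stems whose second-to-last letter is 'k' add the prefix de-; stems whose second-to-last letter is 'h' change the last vowel to 'u'.
So hapufp → haalpufp.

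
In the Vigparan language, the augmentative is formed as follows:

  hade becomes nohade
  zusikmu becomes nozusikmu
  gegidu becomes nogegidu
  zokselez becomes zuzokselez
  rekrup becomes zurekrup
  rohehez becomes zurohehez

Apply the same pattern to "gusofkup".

zugusofkup

rekrup and gegidu both have last vowel 'u' yet inflect differently (zurekrup, nogegidu), so the last vowel is not what conditions the rule; whether the stem ends in a vowel or a consonant is.
"gusofkup" ends in a consonant. The stems ending in a consonant (zokselez → zuzokselez, rohehez → zurohehez, rekrup → zurekrup) add the prefix zu-.
The other pattern: stems ending in a vowel add the prefix no-.
So gusofkup → zugusofkup.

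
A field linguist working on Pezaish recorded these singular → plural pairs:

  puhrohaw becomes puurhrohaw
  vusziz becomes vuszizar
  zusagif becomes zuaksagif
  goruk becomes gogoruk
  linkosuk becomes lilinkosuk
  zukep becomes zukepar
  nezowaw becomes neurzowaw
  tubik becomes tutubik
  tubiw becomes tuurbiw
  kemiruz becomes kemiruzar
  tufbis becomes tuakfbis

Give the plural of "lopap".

lopapar

goruk and kemiruz both have last vowel 'u' yet inflect differently (gogoruk, kemiruzar), so the last vowel is not what conditions the rule; the final letter is.
"lopap" ends in -p. The one such stem in the data (zukep → zukepar) adds -ar, so the same rule applies.
The other patterns: stems ending in -k repeat the first consonant+vowel as a prefix; stems ending in -w insert -ur- after the first vowel; stems ending in -f or -s insert -ak- after the first vowel.
So lopap → lopapar.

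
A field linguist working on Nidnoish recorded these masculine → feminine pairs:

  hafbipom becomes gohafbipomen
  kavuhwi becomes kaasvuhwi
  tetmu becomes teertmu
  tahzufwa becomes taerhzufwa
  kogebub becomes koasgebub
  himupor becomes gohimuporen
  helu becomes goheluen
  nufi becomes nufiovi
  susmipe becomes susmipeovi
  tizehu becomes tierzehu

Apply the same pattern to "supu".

supuovi

"supu" begins with s-. The one such stem in the data (susmipe → susmipeovi) adds -ovi, so the same rule applies.
The other patterns: stems beginning with h- add go- … -en around the stem; stems beginning with t- insert -er- after the first vowel; stems beginning with k- insert -as- after the first vowel.
So supu → supuovi.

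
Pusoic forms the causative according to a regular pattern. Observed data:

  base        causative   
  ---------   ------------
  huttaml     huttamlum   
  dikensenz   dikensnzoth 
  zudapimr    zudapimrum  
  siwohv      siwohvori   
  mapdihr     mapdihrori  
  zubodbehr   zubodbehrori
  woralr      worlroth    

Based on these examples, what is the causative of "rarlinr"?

rarlnroth

woralr and zudapimr both end in -r yet inflect differently (worlroth, zudapimrum), so the final letter is not what conditions the rule; the second-to-last letter is.
"rarlinr" has second-to-last letter 'n'. The one such stem in the data (dikensenz → dikensnzoth) deletes the last vowel and adds -oth (as does woralr), so the same rule applies.
The other patterns: stems whose second-to-last letter is 'm' add -um; stems whose second-to-last letter is 'h' add -ori.
So rarlinr → rarlnroth.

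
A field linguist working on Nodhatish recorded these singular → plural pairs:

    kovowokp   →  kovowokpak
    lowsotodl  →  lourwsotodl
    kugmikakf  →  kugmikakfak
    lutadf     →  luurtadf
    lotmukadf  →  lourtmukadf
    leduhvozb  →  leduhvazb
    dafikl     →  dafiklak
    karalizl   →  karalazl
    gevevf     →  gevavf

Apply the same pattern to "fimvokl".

"fimvokl" has second-to-last letter 'k'. The stems whose second-to-last letter is 'k' (dafikl → dafiklak, kovowokp → kovowokpak, kugmikakf → kugmikakfak) add -ak.
The other patterns: stems whose second-to-last letter is 'd' insert -ur- after the first vowel; stems whose second-to-last letter is 'v' or 'z' change the last vowel to 'a'.
So fimvokl → fimvoklak.

fimvoklak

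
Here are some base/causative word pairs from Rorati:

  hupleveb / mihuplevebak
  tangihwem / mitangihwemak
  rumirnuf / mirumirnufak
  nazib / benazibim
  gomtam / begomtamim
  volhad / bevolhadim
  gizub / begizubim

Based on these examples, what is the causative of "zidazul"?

mizidazulak

hupleveb and nazib both end in -b yet inflect differently (mihuplevebak, benazibim), so the final letter is not what conditions the rule; the number of vowels is.
"zidazul" has 3 vowels. The stems with 3 vowels (hupleveb → mihuplevebak, tangihwem → mitangihwemak, rumirnuf → mirumirnufak) add mi- … -ak around the stem.
The other pattern: stems with 2 vowels add be- … -im around the stem.
So zidazul → mizidazulak.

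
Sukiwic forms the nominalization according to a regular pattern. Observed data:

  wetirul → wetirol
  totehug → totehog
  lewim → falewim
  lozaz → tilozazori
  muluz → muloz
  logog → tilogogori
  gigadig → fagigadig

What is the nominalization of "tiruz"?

tiroz

logog and totehug both end in -g yet inflect differently (tilogogori, totehog), so the final letter is not what conditions the rule; the last vowel is.
"tiruz" has last vowel 'u'. The stems whose last vowel is 'u' (wetirul → wetirol, totehug → totehog, muluz → muloz) change the last vowel to 'o'.
The other patterns: stems whose last vowel is 'a' or 'o' add ti- … -ori around the stem; stems whose last vowel is 'i' add the prefix fa-.
So tiruz → tiroz.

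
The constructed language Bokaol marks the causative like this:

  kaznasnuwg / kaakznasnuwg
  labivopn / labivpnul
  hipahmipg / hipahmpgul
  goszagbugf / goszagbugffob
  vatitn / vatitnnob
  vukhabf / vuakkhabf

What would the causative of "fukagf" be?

fukagffob

hipahmipg and kaznasnuwg both end in -g yet inflect differently (hipahmpgul, kaakznasnuwg), so the final letter is not what conditions the rule; the second-to-last letter is.
"fukagf" has second-to-last letter 'g'. The one such stem in the data (goszagbugf → goszagbugffob) doubles the final consonant and adds -ob (as does vatitn), so the same rule applies.
So fukagf → fukagffob.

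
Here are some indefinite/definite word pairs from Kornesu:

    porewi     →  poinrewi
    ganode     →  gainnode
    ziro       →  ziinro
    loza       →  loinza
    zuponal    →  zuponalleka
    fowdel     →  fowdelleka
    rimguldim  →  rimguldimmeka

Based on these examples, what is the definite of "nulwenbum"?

nulwenbummeka

loza and zuponal both have last vowel 'a' yet inflect differently (loinza, zuponalleka), so the last vowel is not what conditions the rule; whether the stem ends in a vowel or a consonant is.
"nulwenbum" ends in a consonant. The stems ending in a consonant (zuponal → zuponalleka, fowdel → fowdelleka, rimguldim → rimguldimmeka) double the final consonant and add -eka.
The other pattern: stems ending in a vowel insert -in- after the first vowel.
So nulwenbum → nulwenbummeka.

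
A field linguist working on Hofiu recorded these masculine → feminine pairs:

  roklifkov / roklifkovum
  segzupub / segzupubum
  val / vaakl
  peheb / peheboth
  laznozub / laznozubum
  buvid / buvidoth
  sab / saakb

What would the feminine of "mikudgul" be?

mikudgulum

sab and peheb both end in -b yet inflect differently (saakb, peheboth), so the final letter is not what conditions the rule; the number of vowels is.
"mikudgul" has 3 vowels. The stems with 3 vowels (laznozub → laznozubum, roklifkov → roklifkovum, segzupub → segzupubum) add -um.
So mikudgul → mikudgulum.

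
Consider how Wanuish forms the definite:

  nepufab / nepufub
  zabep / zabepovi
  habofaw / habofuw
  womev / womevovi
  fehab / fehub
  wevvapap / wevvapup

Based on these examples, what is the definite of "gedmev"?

wevvapap and zabep both end in -p yet inflect differently (wevvapup, zabepovi), so the final letter is not what conditions the rule; the last vowel is.
"gedmev" has last vowel 'e'. The stems whose last vowel is 'e' (zabep → zabepovi, womev → womevovi) add -ovi.
The other pattern: stems whose last vowel is 'a' change the last vowel to 'u'.
So gedmev → gedmevovi.

gedmevovi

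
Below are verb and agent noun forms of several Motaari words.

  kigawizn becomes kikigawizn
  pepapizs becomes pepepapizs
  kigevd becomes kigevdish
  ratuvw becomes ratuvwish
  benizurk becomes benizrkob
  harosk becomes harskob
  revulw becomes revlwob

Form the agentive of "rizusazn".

ririzusazn

ratuvw and revulw both end in -w yet inflect differently (ratuvwish, revlwob), so the final letter is not what conditions the rule; the second-to-last letter is.
"rizusazn" has second-to-last letter 'z'. The stems whose second-to-last letter is 'z' (kigawizn → kikigawizn, pepapizs → pepepapizs) repeat the first consonant+vowel as a prefix.
So rizusazn → ririzusazn.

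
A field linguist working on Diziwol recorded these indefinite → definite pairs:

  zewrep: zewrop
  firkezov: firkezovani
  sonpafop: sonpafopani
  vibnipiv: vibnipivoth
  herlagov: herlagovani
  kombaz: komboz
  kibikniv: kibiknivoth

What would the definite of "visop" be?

"visop" has last vowel 'o'. The stems whose last vowel is 'o' (herlagov → herlagovani, sonpafop → sonpafopani, firkezov → firkezovani) add -ani.
So visop → visopani.

visopani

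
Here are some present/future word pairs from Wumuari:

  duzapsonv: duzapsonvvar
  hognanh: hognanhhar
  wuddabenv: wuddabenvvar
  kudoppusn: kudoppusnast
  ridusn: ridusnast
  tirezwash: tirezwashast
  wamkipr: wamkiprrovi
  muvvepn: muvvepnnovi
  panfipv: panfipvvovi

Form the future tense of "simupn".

simupnnovi

"simupn" has second-to-last letter 'p'. The stems whose second-to-last letter is 'p' (wamkipr → wamkiprrovi, muvvepn → muvvepnnovi, panfipv → panfipvvovi) double the final consonant and add -ovi.
So simupn → simupnnovi.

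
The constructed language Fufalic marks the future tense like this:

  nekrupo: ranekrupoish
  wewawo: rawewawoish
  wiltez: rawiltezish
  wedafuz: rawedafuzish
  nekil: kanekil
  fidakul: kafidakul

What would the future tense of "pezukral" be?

wedafuz and fidakul both have last vowel 'u' yet inflect differently (rawedafuzish, kafidakul), so the last vowel is not what conditions the rule; the final letter is.
"pezukral" ends in -l. The stems ending in -l (nekil → kanekil, fidakul → kafidakul) add the prefix ka-.
So pezukral → kapezukral.

kapezukral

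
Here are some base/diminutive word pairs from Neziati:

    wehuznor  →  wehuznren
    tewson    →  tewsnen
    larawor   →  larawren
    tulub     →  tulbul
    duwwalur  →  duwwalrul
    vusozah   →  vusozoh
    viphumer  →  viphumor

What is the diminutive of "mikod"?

mikden

wehuznor and duwwalur both end in -r yet inflect differently (wehuznren, duwwalrul), so the final letter is not what conditions the rule; the last vowel is.
"mikod" has last vowel 'o'. The stems whose last vowel is 'o' (wehuznor → wehuznren, tewson → tewsnen, larawor → larawren) delete the last vowel and add -en.
The other patterns: stems whose last vowel is 'u' delete the last vowel and add -ul; stems whose last vowel is 'a' or 'e' change the last vowel to 'o'.
So mikod → mikden.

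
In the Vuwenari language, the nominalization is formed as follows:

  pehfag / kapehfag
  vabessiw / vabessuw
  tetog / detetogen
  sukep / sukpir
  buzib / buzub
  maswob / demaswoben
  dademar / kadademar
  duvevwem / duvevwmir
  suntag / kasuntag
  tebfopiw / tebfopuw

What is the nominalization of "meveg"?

mevgir

suntag and tetog both end in -g yet inflect differently (kasuntag, detetogen), so the final letter is not what conditions the rule; the last vowel is.
"meveg" has last vowel 'e'. The stems whose last vowel is 'e' (sukep → sukpir, duvevwem → duvevwmir) delete the last vowel and add -ir.
The other patterns: stems whose last vowel is 'a' add the prefix ka-; stems whose last vowel is 'i' change the last vowel to 'u'; stems whose last vowel is 'o' add de- … -en around the stem.
So meveg → mevgir.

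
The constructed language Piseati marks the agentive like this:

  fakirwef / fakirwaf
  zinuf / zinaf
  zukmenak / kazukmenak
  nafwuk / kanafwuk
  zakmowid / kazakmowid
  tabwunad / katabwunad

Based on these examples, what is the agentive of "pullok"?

kapullok

zinuf and nafwuk both have last vowel 'u' yet inflect differently (zinaf, kanafwuk), so the last vowel is not what conditions the rule; the final letter is.
"pullok" ends in -k. The stems ending in -k (zukmenak → kazukmenak, nafwuk → kanafwuk) add the prefix ka-.
So pullok → kapullok.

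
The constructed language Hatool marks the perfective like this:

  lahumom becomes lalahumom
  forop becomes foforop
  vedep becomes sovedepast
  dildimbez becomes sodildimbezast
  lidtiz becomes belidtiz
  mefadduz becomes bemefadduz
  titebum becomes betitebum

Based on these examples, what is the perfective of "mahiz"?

forop and vedep both end in -p yet inflect differently (foforop, sovedepast), so the final letter is not what conditions the rule; the last vowel is.
"mahiz" has last vowel 'i'. The one such stem in the data (lidtiz → belidtiz) adds the prefix be-, so the same rule applies.
So mahiz → bemahiz.

bemahiz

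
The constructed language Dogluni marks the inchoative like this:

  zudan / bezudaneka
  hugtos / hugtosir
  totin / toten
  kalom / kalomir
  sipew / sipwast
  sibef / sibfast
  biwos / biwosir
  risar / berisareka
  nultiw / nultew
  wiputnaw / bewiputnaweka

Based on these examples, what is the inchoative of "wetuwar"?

bewetuwareka

zudan and totin both end in -n yet inflect differently (bezudaneka, toten), so the final letter is not what conditions the rule; the last vowel is.
"wetuwar" has last vowel 'a'. The stems whose last vowel is 'a' (risar → berisareka, zudan → bezudaneka, wiputnaw → bewiputnaweka) add be- … -eka around the stem.
The other patterns: stems whose last vowel is 'i' change the last vowel to 'e'; stems whose last vowel is 'e' delete the last vowel and add -ast; stems whose last vowel is 'o' add -ir.
So wetuwar → bewetuwareka.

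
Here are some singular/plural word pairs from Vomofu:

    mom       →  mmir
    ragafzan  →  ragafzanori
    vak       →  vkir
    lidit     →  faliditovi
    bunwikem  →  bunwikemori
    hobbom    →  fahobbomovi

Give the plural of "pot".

ptir

"pot" has 1 vowel. The stems with 1 vowel (mom → mmir, vak → vkir) delete the last vowel and add -ir.
So pot → ptir.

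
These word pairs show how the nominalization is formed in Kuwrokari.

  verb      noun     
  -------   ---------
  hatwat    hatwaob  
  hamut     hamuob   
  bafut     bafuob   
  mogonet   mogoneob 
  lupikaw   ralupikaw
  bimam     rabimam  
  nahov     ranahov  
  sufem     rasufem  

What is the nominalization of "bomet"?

bomeob

"bomet" ends in -t. The stems ending in -t (hatwat → hatwaob, hamut → hamuob, bafut → bafuob) drop the final letter and add -ob.
So bomet → bomeob.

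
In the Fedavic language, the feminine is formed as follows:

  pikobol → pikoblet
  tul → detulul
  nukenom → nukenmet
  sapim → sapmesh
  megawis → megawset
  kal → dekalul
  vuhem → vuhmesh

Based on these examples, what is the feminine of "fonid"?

vuhem and nukenom both end in -m yet inflect differently (vuhmesh, nukenmet), so the final letter is not what conditions the rule; the number of vowels is.
"fonid" has 2 vowels. The stems with 2 vowels (vuhem → vuhmesh, sapim → sapmesh) delete the last vowel and add -esh.
So fonid → fondesh.

fondesh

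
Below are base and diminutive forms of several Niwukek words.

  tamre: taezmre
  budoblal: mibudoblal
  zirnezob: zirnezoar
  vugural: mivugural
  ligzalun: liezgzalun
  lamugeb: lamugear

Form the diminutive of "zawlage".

lamugeb and tamre both have last vowel 'e' yet inflect differently (lamugear, taezmre), so the last vowel is not what conditions the rule; the final letter is.
"zawlage" ends in -e. The one such stem in the data (tamre → taezmre) inserts -ez- after the first vowel (as does ligzalun), so the same rule applies.
The other patterns: stems ending in -b drop the final letter and add -ar; stems ending in -l add the prefix mi-.
So zawlage → zaezwlage.

zaezwlage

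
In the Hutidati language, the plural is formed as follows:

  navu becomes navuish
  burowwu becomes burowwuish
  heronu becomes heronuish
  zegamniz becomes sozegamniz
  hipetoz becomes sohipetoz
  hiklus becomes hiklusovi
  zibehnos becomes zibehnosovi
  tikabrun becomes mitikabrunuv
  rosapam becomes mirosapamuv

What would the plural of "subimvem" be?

"subimvem" ends in -m. The one such stem in the data (rosapam → mirosapamuv) adds mi- … -uv around the stem, so the same rule applies.
So subimvem → misubimvemuv.

misubimvemuv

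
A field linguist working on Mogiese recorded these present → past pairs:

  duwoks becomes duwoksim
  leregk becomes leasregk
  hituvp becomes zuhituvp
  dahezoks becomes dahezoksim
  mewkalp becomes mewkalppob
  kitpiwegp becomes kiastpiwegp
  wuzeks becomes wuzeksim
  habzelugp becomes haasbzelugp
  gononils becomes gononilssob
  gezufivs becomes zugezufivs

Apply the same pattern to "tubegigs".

tuasbegigs

kitpiwegp and hituvp both end in -p yet inflect differently (kiastpiwegp, zuhituvp), so the final letter is not what conditions the rule; the second-to-last letter is.
"tubegigs" has second-to-last letter 'g'. The stems whose second-to-last letter is 'g' (kitpiwegp → kiastpiwegp, leregk → leasregk, habzelugp → haasbzelugp) insert -as- after the first vowel.
The other patterns: stems whose second-to-last letter is 'v' add the prefix zu-; stems whose second-to-last letter is 'k' add -im; stems whose second-to-last letter is 'l' double the final consonant and add -ob.
So tubegigs → tuasbegigs.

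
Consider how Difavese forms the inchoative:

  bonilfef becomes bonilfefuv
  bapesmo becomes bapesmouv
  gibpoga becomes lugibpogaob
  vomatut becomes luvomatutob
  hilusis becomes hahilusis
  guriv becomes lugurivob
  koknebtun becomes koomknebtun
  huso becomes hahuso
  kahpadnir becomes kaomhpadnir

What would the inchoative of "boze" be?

bozeuv

"boze" begins with b-. The stems beginning with b- (bapesmo → bapesmouv, bonilfef → bonilfefuv) add -uv.
The other patterns: stems beginning with k- insert -om- after the first vowel; stems beginning with h- add the prefix ha-; stems beginning with g- or v- add lu- … -ob around the stem.
So boze → bozeuv.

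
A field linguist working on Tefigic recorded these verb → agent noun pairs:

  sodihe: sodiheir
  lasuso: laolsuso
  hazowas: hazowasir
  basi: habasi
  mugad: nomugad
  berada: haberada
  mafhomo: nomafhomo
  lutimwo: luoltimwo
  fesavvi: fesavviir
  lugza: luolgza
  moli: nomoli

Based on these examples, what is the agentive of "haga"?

"haga" begins with h-. The one such stem in the data (hazowas → hazowasir) adds -ir, so the same rule applies.
The other patterns: stems beginning with l- insert -ol- after the first vowel; stems beginning with m- add the prefix no-; stems beginning with b- add the prefix ha-.
So haga → hagair.

hagair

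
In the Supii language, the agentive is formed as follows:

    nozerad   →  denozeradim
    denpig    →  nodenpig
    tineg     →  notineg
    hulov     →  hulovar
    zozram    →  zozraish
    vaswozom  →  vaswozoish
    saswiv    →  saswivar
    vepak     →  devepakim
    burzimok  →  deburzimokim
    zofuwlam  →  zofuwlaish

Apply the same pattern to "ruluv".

"ruluv" ends in -v. The stems ending in -v (hulov → hulovar, saswiv → saswivar) add -ar.
The other patterns: stems ending in -d or -k add de- … -im around the stem; stems ending in -m drop the final letter and add -ish; stems ending in -g add the prefix no-.
So ruluv → ruluvar.

ruluvar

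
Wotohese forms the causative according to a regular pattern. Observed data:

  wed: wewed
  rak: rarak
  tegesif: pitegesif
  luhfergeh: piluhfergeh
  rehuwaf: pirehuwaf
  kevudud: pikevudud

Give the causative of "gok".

"gok" has 1 vowel. The stems with 1 vowel (wed → wewed, rak → rarak) repeat the first consonant+vowel as a prefix.
The other pattern: stems with 3 vowels add the prefix pi-.
So gok → gogok.

gogok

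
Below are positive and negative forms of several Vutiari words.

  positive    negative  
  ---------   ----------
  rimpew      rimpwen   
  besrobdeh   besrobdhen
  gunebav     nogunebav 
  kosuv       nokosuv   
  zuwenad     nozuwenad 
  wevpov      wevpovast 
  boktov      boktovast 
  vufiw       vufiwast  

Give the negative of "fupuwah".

gunebav and wevpov both end in -v yet inflect differently (nogunebav, wevpovast), so the final letter is not what conditions the rule; the last vowel is.
"fupuwah" has last vowel 'a'. The stems whose last vowel is 'a' (gunebav → nogunebav, zuwenad → nozuwenad) add the prefix no-.
The other patterns: stems whose last vowel is 'e' delete the last vowel and add -en; stems whose last vowel is 'i' or 'o' add -ast.
So fupuwah → nofupuwah.

nofupuwah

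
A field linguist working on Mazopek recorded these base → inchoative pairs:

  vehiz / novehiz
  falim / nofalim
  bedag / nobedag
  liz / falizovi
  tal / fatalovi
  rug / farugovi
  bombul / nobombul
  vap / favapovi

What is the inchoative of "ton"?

liz and vehiz both end in -z yet inflect differently (falizovi, novehiz), so the final letter is not what conditions the rule; the number of vowels is.
"ton" has 1 vowel. The stems with 1 vowel (liz → falizovi, vap → favapovi, tal → fatalovi) add fa- … -ovi around the stem.
The other pattern: stems with 2 vowels add the prefix no-.
So ton → fatonovi.

fatonovi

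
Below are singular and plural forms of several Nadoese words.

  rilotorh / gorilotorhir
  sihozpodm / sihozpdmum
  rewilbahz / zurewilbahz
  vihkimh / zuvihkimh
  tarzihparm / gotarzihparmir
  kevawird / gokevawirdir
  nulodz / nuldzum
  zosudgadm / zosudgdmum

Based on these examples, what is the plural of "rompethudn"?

rompethdnum

sihozpodm and tarzihparm both end in -m yet inflect differently (sihozpdmum, gotarzihparmir), so the final letter is not what conditions the rule; the second-to-last letter is.
"rompethudn" has second-to-last letter 'd'. The stems whose second-to-last letter is 'd' (sihozpodm → sihozpdmum, zosudgadm → zosudgdmum, nulodz → nuldzum) delete the last vowel and add -um.
So rompethudn → rompethdnum.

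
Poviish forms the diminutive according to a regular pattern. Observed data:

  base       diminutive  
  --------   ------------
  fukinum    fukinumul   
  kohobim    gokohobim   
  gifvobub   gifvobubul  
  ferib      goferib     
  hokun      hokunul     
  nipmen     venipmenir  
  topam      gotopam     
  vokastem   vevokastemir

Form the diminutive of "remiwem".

hokun and nipmen both end in -n yet inflect differently (hokunul, venipmenir), so the final letter is not what conditions the rule; the last vowel is.
"remiwem" has last vowel 'e'. The stems whose last vowel is 'e' (nipmen → venipmenir, vokastem → vevokastemir) add ve- … -ir around the stem.
The other patterns: stems whose last vowel is 'u' add -ul; stems whose last vowel is 'a' or 'i' add the prefix go-.
So remiwem → veremiwemir.

veremiwemir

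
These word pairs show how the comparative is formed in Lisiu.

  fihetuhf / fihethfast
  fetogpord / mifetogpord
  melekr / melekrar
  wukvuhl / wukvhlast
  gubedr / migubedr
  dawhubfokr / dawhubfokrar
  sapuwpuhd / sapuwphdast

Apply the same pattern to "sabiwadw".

dawhubfokr and gubedr both end in -r yet inflect differently (dawhubfokrar, migubedr), so the final letter is not what conditions the rule; the second-to-last letter is.
"sabiwadw" has second-to-last letter 'd'. The one such stem in the data (gubedr → migubedr) adds the prefix mi-, so the same rule applies.
So sabiwadw → misabiwadw.

misabiwadw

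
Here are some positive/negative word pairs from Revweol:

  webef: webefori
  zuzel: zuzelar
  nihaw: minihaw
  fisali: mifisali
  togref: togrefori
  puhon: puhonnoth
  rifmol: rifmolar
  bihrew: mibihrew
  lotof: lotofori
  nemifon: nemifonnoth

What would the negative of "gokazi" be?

migokazi

nemifon and lotof both have last vowel 'o' yet inflect differently (nemifonnoth, lotofori), so the last vowel is not what conditions the rule; the final letter is.
"gokazi" ends in -i. The one such stem in the data (fisali → mifisali) adds the prefix mi-, so the same rule applies.
So gokazi → migokazi.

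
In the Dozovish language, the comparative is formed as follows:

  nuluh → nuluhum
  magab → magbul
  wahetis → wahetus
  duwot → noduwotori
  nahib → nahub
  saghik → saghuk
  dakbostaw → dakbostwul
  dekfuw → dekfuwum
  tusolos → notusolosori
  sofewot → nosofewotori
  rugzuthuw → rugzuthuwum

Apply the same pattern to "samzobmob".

tusolos and wahetis both end in -s yet inflect differently (notusolosori, wahetus), so the final letter is not what conditions the rule; the last vowel is.
"samzobmob" has last vowel 'o'. The stems whose last vowel is 'o' (tusolos → notusolosori, sofewot → nosofewotori, duwot → noduwotori) add no- … -ori around the stem.
The other patterns: stems whose last vowel is 'u' add -um; stems whose last vowel is 'i' change the last vowel to 'u'; stems whose last vowel is 'a' delete the last vowel and add -ul.
So samzobmob → nosamzobmobori.

nosamzobmobori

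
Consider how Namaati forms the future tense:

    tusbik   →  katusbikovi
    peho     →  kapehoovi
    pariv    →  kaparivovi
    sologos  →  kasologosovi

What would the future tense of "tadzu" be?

katadzuovi

Every pair shown (tusbik → katusbikovi, peho → kapehoovi, pariv → kaparivovi, …) follows the same rule: add ka- … -ovi around the stem.
So tadzu → katadzuovi.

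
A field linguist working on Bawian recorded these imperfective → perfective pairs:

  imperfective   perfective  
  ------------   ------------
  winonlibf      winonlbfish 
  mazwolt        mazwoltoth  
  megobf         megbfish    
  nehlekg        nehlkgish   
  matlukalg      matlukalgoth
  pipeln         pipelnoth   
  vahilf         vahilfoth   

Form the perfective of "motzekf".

motzkfish

vahilf and winonlibf both end in -f yet inflect differently (vahilfoth, winonlbfish), so the final letter is not what conditions the rule; the second-to-last letter is.
"motzekf" has second-to-last letter 'k'. The one such stem in the data (nehlekg → nehlkgish) deletes the last vowel and adds -ish (as do winonlibf, megobf), so the same rule applies.
So motzekf → motzkfish.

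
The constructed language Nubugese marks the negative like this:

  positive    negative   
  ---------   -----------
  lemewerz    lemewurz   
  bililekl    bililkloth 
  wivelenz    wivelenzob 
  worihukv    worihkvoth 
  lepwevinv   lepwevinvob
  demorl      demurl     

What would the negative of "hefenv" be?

hefenvob

"hefenv" has second-to-last letter 'n'. The stems whose second-to-last letter is 'n' (lepwevinv → lepwevinvob, wivelenz → wivelenzob) add -ob.
So hefenv → hefenvob.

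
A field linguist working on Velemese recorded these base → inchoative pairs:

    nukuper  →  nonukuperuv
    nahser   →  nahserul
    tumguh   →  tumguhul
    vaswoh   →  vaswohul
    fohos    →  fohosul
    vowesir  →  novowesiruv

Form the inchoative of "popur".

popurul

"popur" has 2 vowels. The stems with 2 vowels (tumguh → tumguhul, vaswoh → vaswohul, fohos → fohosul) add -ul.
So popur → popurul.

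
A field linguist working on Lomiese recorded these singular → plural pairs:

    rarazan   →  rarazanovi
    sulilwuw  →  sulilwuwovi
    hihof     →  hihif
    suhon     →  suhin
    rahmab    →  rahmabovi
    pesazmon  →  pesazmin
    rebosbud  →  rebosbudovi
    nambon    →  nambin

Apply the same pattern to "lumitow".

suhon and rarazan both end in -n yet inflect differently (suhin, rarazanovi), so the final letter is not what conditions the rule; the last vowel is.
"lumitow" has last vowel 'o'. The stems whose last vowel is 'o' (suhon → suhin, pesazmon → pesazmin, hihof → hihif) change the last vowel to 'i'.
The other pattern: stems whose last vowel is 'a' or 'u' add -ovi.
So lumitow → lumitiw.

lumitiw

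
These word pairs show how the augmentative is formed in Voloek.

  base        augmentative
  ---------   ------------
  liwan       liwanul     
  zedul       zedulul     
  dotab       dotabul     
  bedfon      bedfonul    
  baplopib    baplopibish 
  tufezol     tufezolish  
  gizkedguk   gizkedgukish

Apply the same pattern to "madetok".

madetokish

dotab and baplopib both end in -b yet inflect differently (dotabul, baplopibish), so the final letter is not what conditions the rule; the number of vowels is.
"madetok" has 3 vowels. The stems with 3 vowels (baplopib → baplopibish, tufezol → tufezolish, gizkedguk → gizkedgukish) add -ish.
The other pattern: stems with 2 vowels add -ul.
So madetok → madetokish.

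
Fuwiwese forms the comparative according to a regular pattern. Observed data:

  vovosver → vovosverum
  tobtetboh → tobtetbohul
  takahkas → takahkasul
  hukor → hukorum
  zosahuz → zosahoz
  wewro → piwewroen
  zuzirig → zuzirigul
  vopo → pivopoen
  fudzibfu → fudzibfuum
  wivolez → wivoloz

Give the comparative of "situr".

vopo and hukor both have last vowel 'o' yet inflect differently (pivopoen, hukorum), so the last vowel is not what conditions the rule; the final letter is.
"situr" ends in -r. The stems ending in -r (vovosver → vovosverum, hukor → hukorum) add -um.
So situr → siturum.

siturum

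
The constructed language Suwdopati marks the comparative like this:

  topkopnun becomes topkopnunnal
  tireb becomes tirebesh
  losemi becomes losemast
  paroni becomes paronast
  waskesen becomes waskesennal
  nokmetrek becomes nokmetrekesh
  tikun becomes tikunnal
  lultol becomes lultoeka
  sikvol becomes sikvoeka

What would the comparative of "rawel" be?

waskesen and nokmetrek both have last vowel 'e' yet inflect differently (waskesennal, nokmetrekesh), so the last vowel is not what conditions the rule; the final letter is.
"rawel" ends in -l. The stems ending in -l (lultol → lultoeka, sikvol → sikvoeka) drop the final letter and add -eka.
So rawel → raweeka.

raweeka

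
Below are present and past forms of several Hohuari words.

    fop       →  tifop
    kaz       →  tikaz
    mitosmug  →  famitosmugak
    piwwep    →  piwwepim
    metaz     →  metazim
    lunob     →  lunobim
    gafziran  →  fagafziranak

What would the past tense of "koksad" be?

koksadim

"koksad" has 2 vowels. The stems with 2 vowels (metaz → metazim, lunob → lunobim, piwwep → piwwepim) add -im.
So koksad → koksadim.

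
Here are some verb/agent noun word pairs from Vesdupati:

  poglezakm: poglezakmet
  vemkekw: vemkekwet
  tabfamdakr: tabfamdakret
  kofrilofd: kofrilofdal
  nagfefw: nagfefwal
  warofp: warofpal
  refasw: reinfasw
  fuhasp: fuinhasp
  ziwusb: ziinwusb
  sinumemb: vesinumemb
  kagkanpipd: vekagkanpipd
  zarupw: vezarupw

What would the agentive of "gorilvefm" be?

vemkekw and nagfefw both end in -w yet inflect differently (vemkekwet, nagfefwal), so the final letter is not what conditions the rule; the second-to-last letter is.
"gorilvefm" has second-to-last letter 'f'. The stems whose second-to-last letter is 'f' (kofrilofd → kofrilofdal, nagfefw → nagfefwal, warofp → warofpal) add -al.
So gorilvefm → gorilvefmal.

gorilvefmal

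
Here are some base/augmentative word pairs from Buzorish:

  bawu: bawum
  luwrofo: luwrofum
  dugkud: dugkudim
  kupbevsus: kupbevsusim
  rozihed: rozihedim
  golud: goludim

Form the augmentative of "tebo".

tebum

bawu and dugkud both have last vowel 'u' yet inflect differently (bawum, dugkudim), so the last vowel is not what conditions the rule; whether the stem ends in a vowel or a consonant is.
"tebo" ends in a vowel. The stems ending in a vowel (bawu → bawum, luwrofo → luwrofum) drop the final letter and add -um.
The other pattern: stems ending in a consonant add -im.
So tebo → tebum.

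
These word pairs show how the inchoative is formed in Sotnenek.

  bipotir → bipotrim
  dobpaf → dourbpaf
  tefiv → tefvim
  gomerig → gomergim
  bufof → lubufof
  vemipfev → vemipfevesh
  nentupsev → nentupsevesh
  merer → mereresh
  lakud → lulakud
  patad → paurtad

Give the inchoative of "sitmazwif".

"sitmazwif" has last vowel 'i'. The stems whose last vowel is 'i' (tefiv → tefvim, bipotir → bipotrim, gomerig → gomergim) delete the last vowel and add -im.
So sitmazwif → sitmazwfim.

sitmazwfim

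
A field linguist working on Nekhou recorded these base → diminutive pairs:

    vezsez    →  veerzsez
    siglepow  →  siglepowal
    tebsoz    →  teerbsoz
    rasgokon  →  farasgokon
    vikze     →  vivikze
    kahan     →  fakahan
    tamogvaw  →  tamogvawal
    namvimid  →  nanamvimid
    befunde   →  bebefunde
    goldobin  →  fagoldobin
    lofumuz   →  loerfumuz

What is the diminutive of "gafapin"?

fagafapin

rasgokon and siglepow both have last vowel 'o' yet inflect differently (farasgokon, siglepowal), so the last vowel is not what conditions the rule; the final letter is.
"gafapin" ends in -n. The stems ending in -n (kahan → fakahan, rasgokon → farasgokon, goldobin → fagoldobin) add the prefix fa-.
The other patterns: stems ending in -w add -al; stems ending in -z insert -er- after the first vowel; stems ending in -d or -e repeat the first consonant+vowel as a prefix.
So gafapin → fagafapin.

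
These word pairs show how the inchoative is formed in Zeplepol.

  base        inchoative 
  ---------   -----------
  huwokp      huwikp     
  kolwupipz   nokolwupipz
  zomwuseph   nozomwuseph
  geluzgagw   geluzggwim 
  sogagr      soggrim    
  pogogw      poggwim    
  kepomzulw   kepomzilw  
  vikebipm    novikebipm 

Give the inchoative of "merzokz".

merzikz

pogogw and kepomzulw both end in -w yet inflect differently (poggwim, kepomzilw), so the final letter is not what conditions the rule; the second-to-last letter is.
"merzokz" has second-to-last letter 'k'. The one such stem in the data (huwokp → huwikp) changes the last vowel to 'i' (as does kepomzulw), so the same rule applies.
So merzokz → merzikz.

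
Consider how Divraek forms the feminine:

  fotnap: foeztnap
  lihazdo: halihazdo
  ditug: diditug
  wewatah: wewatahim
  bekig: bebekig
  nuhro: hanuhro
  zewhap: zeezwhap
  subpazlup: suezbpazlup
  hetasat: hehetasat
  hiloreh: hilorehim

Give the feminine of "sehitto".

hasehitto

"sehitto" ends in -o. The stems ending in -o (lihazdo → halihazdo, nuhro → hanuhro) add the prefix ha-.
The other patterns: stems ending in -h add -im; stems ending in -p insert -ez- after the first vowel; stems ending in -g or -t repeat the first consonant+vowel as a prefix.
So sehitto → hasehitto.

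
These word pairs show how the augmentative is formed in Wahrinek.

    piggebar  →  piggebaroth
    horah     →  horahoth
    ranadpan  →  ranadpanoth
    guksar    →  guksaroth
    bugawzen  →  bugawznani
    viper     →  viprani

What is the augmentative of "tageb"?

ranadpan and bugawzen both end in -n yet inflect differently (ranadpanoth, bugawznani), so the final letter is not what conditions the rule; the last vowel is.
"tageb" has last vowel 'e'. The stems whose last vowel is 'e' (bugawzen → bugawznani, viper → viprani) delete the last vowel and add -ani.
The other pattern: stems whose last vowel is 'a' add -oth.
So tageb → tagbani.

tagbani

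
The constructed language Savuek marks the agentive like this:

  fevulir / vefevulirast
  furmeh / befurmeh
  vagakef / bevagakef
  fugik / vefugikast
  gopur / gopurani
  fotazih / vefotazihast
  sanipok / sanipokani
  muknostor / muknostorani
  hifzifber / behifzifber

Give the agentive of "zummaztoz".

furmeh and fotazih both end in -h yet inflect differently (befurmeh, vefotazihast), so the final letter is not what conditions the rule; the last vowel is.
"zummaztoz" has last vowel 'o'. The stems whose last vowel is 'o' (sanipok → sanipokani, muknostor → muknostorani) add -ani.
The other patterns: stems whose last vowel is 'e' add the prefix be-; stems whose last vowel is 'i' add ve- … -ast around the stem.
So zummaztoz → zummaztozani.

zummaztozani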